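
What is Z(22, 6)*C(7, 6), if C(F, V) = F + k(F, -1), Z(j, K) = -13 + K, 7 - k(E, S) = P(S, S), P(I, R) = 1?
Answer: -91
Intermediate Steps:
k(E, S) = 6 (k(E, S) = 7 - 1*1 = 7 - 1 = 6)
C(F, V) = 6 + F (C(F, V) = F + 6 = 6 + F)
Z(22, 6)*C(7, 6) = (-13 + 6)*(6 + 7) = -7*13 = -91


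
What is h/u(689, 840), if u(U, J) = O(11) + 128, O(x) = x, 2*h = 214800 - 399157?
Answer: -184357/278 ≈ -663.15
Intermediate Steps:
h = -184357/2 (h = (214800 - 399157)/2 = (1/2)*(-184357) = -184357/2 ≈ -92179.)
u(U, J) = 139 (u(U, J) = 11 + 128 = 139)
h/u(689, 840) = -184357/2/139 = -184357/2*1/139 = -184357/278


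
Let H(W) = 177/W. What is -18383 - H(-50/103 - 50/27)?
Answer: -118997263/6500 ≈ -18307.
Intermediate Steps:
-18383 - H(-50/103 - 50/27) = -18383 - 177/(-50/103 - 50/27) = -18383 - 177/(-6500/2781) = -18383 - 177*(-2781)/6500 = -18383 - 1*(-492237/6500) = -18383 + 492237/6500 = -118997263/6500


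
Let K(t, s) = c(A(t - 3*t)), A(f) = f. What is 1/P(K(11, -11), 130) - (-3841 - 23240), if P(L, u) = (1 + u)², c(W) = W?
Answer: 464737042/17161 ≈ 27081.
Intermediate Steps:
K(t, s) = -2*t (K(t, s) = t - 3*t = -2*t)
1/P(K(11, -11), 130) - (-3841 - 23240) = 1/((1 + 130)²) - (-3841 - 23240) = 1/(131²) - 1*(-27081) = 1/17161 + 27081 = 464737042/17161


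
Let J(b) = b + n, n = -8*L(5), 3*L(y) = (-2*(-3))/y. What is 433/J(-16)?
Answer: -2165/96 ≈ -22.552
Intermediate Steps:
L(y) = 2/y (L(y) = ((-2*(-3))/y)/3 = (6/y)/3 = 2/y)
n = -16/5 ≈ -3.2000
J(b) = -16/5 + b (J(b) = b - 16/5 = -16/5 + b)
433/J(-16) = 433/(-16/5 - 16) = 433/(-96/5) = 433*(-5/96) = -2165/96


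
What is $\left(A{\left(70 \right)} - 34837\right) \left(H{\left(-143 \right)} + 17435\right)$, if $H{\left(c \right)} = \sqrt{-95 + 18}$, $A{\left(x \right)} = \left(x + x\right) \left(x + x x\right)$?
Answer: $11523889905 + 660963 i \sqrt{77} \approx 1.1524 \cdot 10^{10} + 5.7999 \cdot 10^{6} i$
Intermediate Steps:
$A{\left(x \right)} = 2 x \left(x + x^{2}\right)$
$H{\left(c \right)} = i \sqrt{77}$ ($H{\left(c \right)} = \sqrt{-77} = i \sqrt{77}$)
$\left(A{\left(70 \right)} - 34837\right) \left(H{\left(-143 \right)} + 17435\right) = \left(2 \cdot 70^{2} \left(1 + 70\right) - 34837\right) \left(i \sqrt{77} + 17435\right) = \left(2 \cdot 4900 \cdot 71 - 34837\right) \left(17435 + i \sqrt{77}\right) = \left(695800 - 34837\right) \left(17435 + i \sqrt{77}\right) = 660963 \left(17435 + i \sqrt{77}\right) = 11523889905 + 660963 i \sqrt{77}$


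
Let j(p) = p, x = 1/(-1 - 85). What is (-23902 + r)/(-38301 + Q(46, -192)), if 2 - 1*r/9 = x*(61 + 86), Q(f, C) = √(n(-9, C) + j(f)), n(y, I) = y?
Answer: 11231500143/18022732072 + 293243*√37/18022732072 ≈ 0.62328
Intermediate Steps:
x = -1/86 (x = 1/(-86) = -1/86 ≈ -0.011628)
Q(f, C) = √(-9 + f)
r = 2871/86 (r = 18 - (-9)*(61 + 86)/86 = 18 - (-9)*147/86 = 18 - 9*(-147/86) = 18 + 1323/86 = 2871/86 ≈ 33.384)
(-23902 + r)/(-38301 + Q(46, -192)) = (-23902 + 2871/86)/(-38301 + √(-9 + 46)) = -2052701/(86*(-38301 + √37))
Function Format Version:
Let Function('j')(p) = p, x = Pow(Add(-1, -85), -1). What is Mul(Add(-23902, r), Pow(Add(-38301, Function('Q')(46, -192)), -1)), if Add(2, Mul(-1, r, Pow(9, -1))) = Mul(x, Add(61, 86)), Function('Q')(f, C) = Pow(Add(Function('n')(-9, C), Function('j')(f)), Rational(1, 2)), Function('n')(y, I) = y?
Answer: Add(Rational(11231500143, 18022732072), Mul(Rational(293243, 18022732072), Pow(37, Rational(1, 2)))) ≈ 0.62328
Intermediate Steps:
x = Rational(-1, 86) (x = Pow(-86, -1) = Rational(-1, 86) ≈ -0.011628)
Function('Q')(f, C) = Pow(Add(-9, f), Rational(1, 2))
r = Rational(2871, 86) (r = Add(18, Mul(-9, Mul(Rational(-1, 86), Add(61, 86)))) = Add(18, Mul(-9, Mul(Rational(-1, 86), 147))) = Add(18, Mul(-9, Rational(-147, 86))) = Add(18, Rational(1323, 86)) = Rational(2871, 86) ≈ 33.384)
Mul(Add(-23902, r), Pow(Add(-38301, Function('Q')(46, -192)), -1)) = Mul(Add(-23902, Rational(2871, 86)), Pow(Add(-38301, Pow(Add(-9, 46), Rational(1, 2))), -1)) = Mul(Rational(-2052701, 86), Pow(Add(-38301, Pow(37, Rational(1, 2))), -1))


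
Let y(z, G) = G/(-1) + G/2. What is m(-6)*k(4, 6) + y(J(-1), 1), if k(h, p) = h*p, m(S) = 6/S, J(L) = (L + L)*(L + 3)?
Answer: -49/2 ≈ -24.500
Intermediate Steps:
J(L) = 2*L*(3 + L) (J(L) = (2*L)*(3 + L) = 2*L*(3 + L))
y(z, G) = -G/2 (y(z, G) = G*(-1) + G*(1/2) = -G + G/2 = -G/2)
m(-6)*k(4, 6) + y(J(-1), 1) = (6/(-6))*(4*6) - 1/2*1 = (6*(-1/6))*24 - 1/2 = -1*24 - 1/2 = -24 - 1/2 = -49/2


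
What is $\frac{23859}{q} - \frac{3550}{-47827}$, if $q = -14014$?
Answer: $- \frac{7631851}{4687046} \approx -1.6283$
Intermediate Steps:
$\frac{23859}{q} - \frac{3550}{-47827} = \frac{23859}{-14014} - \frac{3550}{-47827} = 23859 \left(- \frac{1}{14014}\right) - - \frac{3550}{47827} = - \frac{2169}{1274} + \frac{3550}{47827} = - \frac{7631851}{4687046}$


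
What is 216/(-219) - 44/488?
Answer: -9587/8906 ≈ -1.0765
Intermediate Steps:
216/(-219) - 44/488 = 216*(-1/219) - 44*1/488 = -72/73 - 11/122 = -9587/8906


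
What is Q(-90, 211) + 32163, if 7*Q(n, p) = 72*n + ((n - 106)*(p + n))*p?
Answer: -4785415/7 ≈ -6.8363e+5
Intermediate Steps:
Q(n, p) = 72*n/7 + p*(-106 + n)*(n + p)/7 (Q(n, p) = (72*n + ((n - 106)*(p + n))*p)/7 = (72*n + ((-106 + n)*(n + p))*p)/7 = (72*n + p*(-106 + n)*(n + p))/7 = 72*n/7 + p*(-106 + n)*(n + p)/7)
Q(-90, 211) + 32163 = (-106/7*211**2 + (72/7)*(-90) - 106/7*(-90)*211 + (1/7)*(-90)*211**2 + (1/7)*211*(-90)**2) + 32163 = (-106/7*44521 - 6480/7 + 2012940/7 + (1/7)*(-90)*44521 + (1/7)*211*8100) + 32163 = (-4719226/7 - 6480/7 + 2012940/7 - 4006890/7 + 1709100/7) + 32163 = -5010556/7 + 32163 = -4785415/7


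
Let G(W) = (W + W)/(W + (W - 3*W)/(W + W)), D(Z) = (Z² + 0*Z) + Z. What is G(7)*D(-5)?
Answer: 140/3 ≈ 46.667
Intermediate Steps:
D(Z) = Z + Z² (D(Z) = (Z² + 0) + Z = Z² + Z = Z + Z²)
G(W) = 2*W/(-1 + W) (G(W) = (2*W)/(W + (-2*W)/((2*W))) = (2*W)/(W + (-2*W)*(1/(2*W))) = (2*W)/(W - 1) = (2*W)/(-1 + W) = 2*W/(-1 + W))
G(7)*D(-5) = (2*7/(-1 + 7))*(-5*(1 - 5)) = (2*7/6)*(-5*(-4)) = (2*7*(⅙))*20 = (7/3)*20 = 140/3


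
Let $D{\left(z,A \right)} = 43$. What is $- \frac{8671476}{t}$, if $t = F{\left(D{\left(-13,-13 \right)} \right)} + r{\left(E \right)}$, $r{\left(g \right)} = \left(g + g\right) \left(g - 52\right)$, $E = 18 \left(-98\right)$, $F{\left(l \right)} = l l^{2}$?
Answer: $- \frac{8671476}{6486355} \approx -1.3369$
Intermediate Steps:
$F{\left(l \right)} = l^{3}$
$E = -1764$
$r{\left(g \right)} = 2 g \left(-52 + g\right)$
$t = 6486355$ ($t = 43^{3} + 2 \left(-1764\right) \left(-52 - 1764\right) = 79507 + 2 \left(-1764\right) \left(-1816\right) = 79507 + 6406848 = 6486355$)
$- \frac{8671476}{t} = - \frac{8671476}{6486355}$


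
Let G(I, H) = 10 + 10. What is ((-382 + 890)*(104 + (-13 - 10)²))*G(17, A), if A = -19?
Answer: 6431280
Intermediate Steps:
G(I, H) = 20
((-382 + 890)*(104 + (-13 - 10)²))*G(17, A) = ((-382 + 890)*(104 + (-13 - 10)²))*20 = (508*(104 + (-23)²))*20 = (508*(104 + 529))*20 = (508*633)*20 = 321564*20 = 6431280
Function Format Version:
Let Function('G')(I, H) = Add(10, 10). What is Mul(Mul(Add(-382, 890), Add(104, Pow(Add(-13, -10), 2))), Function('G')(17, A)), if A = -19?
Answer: 6431280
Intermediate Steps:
Function('G')(I, H) = 20
Mul(Mul(Add(-382, 890), Add(104, Pow(Add(-13, -10), 2))), Function('G')(17, A)) = Mul(Mul(Add(-382, 890), Add(104, Pow(Add(-13, -10), 2))), 20) = Mul(Mul(508, Add(104, Pow(-23, 2))), 20) = Mul(Mul(508, Add(104, 529)), 20) = Mul(Mul(508, 633), 20) = Mul(321564, 20) = 6431280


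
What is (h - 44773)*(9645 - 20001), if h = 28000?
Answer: 173701188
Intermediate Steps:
(h - 44773)*(9645 - 20001) = (28000 - 44773)*(9645 - 20001) = -16773*(-10356) = 173701188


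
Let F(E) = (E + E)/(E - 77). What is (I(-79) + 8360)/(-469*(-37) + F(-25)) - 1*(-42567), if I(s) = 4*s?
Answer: 9418349280/221257 ≈ 42567.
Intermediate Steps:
F(E) = 2*E/(-77 + E) (F(E) = (2*E)/(-77 + E) = 2*E/(-77 + E))
(I(-79) + 8360)/(-469*(-37) + F(-25)) - 1*(-42567) = (4*(-79) + 8360)/(-469*(-37) + 2*(-25)/(-77 - 25)) - 1*(-42567) = (-316 + 8360)/(17353 + 2*(-25)/(-102)) + 42567 = 8044/(17353 + 2*(-25)*(-1/102)) + 42567 = 8044/(17353 + 25/51) + 42567 = 8044/(885028/51) + 42567 = 8044*(51/885028) + 42567 = 102561/221257 + 42567 = 9418349280/221257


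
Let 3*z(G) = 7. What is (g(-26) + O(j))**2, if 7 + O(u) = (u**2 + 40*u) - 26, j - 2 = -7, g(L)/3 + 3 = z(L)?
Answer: 44100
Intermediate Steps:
z(G) = 7/3 (z(G) = (1/3)*7 = 7/3)
g(L) = -2 (g(L) = -9 + 3*(7/3) = -9 + 7 = -2)
j = -5 (j = 2 - 7 = -5)
O(u) = -33 + u**2 + 40*u (O(u) = -7 + ((u**2 + 40*u) - 26) = -7 + (-26 + u**2 + 40*u) = -33 + u**2 + 40*u)
(g(-26) + O(j))**2 = (-2 + (-33 + (-5)**2 + 40*(-5)))**2 = (-2 + (-33 + 25 - 200))**2 = (-2 - 208)**2 = (-210)**2 = 44100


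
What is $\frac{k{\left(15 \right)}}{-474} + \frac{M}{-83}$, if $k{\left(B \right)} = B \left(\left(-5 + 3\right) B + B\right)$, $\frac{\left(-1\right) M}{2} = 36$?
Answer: $\frac{17601}{13114} \approx 1.3422$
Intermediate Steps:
$M = -72$ ($M = \left(-2\right) 36 = -72$)
$k{\left(B \right)} = - B^{2}$ ($k{\left(B \right)} = B \left(- 2 B + B\right) = B \left(- B\right) = - B^{2}$)
$\frac{k{\left(15 \right)}}{-474} + \frac{M}{-83} = \frac{\left(-1\right) 15^{2}}{-474} - \frac{72}{-83} = \left(-1\right) 225 \left(- \frac{1}{474}\right) - - \frac{72}{83} = \left(-225\right) \left(- \frac{1}{474}\right) + \frac{72}{83} = \frac{75}{158} + \frac{72}{83} = \frac{17601}{13114}$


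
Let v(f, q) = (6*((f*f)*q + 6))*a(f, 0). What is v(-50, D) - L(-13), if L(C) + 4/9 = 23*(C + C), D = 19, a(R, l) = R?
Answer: -128260814/9 ≈ -1.4251e+7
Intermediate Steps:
v(f, q) = f*(36 + 6*q*f²) (v(f, q) = (6*((f*f)*q + 6))*f = (6*(f²*q + 6))*f = (6*(q*f² + 6))*f = (6*(6 + q*f²))*f = (36 + 6*q*f²)*f = f*(36 + 6*q*f²))
L(C) = -4/9 + 46*C (L(C) = -4/9 + 23*(C + C) = -4/9 + 23*(2*C) = -4/9 + 46*C)
v(-50, D) - L(-13) = 6*(-50)*(6 + 19*(-50)²) - (-4/9 + 46*(-13)) = 6*(-50)*(6 + 19*2500) - (-4/9 - 598) = 6*(-50)*(6 + 47500) - 1*(-5386/9) = 6*(-50)*47506 + 5386/9 = -14251800 + 5386/9 = -128260814/9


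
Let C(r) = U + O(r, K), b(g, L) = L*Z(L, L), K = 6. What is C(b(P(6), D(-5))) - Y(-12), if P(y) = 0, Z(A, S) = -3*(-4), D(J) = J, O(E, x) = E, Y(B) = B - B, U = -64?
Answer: -124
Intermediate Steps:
Y(B) = 0
Z(A, S) = 12
b(g, L) = 12*L (b(g, L) = L*12 = 12*L)
C(r) = -64 + r
C(b(P(6), D(-5))) - Y(-12) = (-64 + 12*(-5)) - 1*0 = (-64 - 60) + 0 = -124 + 0 = -124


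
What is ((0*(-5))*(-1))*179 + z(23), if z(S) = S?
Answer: 23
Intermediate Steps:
((0*(-5))*(-1))*179 + z(23) = ((0*(-5))*(-1))*179 + 23 = (0*(-1))*179 + 23 = 0*179 + 23 = 0 + 23 = 23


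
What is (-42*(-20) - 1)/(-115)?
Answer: -839/115 ≈ -7.2957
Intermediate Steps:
(-42*(-20) - 1)/(-115) = (840 - 1)*(-1/115) = 839*(-1/115) = -839/115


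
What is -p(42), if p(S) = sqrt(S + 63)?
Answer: -sqrt(105) ≈ -10.247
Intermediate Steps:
p(S) = sqrt(63 + S)
-p(42) = -sqrt(63 + 42) = -sqrt(105)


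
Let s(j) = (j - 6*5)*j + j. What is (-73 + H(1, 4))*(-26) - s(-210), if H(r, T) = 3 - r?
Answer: -48344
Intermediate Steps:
s(j) = j + j*(-30 + j) (s(j) = (j - 30)*j + j = (-30 + j)*j + j = j*(-30 + j) + j = j + j*(-30 + j))
(-73 + H(1, 4))*(-26) - s(-210) = (-73 + (3 - 1*1))*(-26) - (-210)*(-29 - 210) = (-73 + (3 - 1))*(-26) - (-210)*(-239) = (-73 + 2)*(-26) - 1*50190 = -71*(-26) - 50190 = 1846 - 50190 = -48344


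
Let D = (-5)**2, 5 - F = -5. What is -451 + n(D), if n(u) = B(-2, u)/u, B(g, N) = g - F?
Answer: -11287/25 ≈ -451.48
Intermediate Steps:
F = 10 (F = 5 - 1*(-5) = 5 + 5 = 10)
D = 25
B(g, N) = -10 + g (B(g, N) = g - 1*10 = g - 10 = -10 + g)
n(u) = -12/u (n(u) = (-10 - 2)/u = -12/u)
-451 + n(D) = -451 - 12/25 = -11287/25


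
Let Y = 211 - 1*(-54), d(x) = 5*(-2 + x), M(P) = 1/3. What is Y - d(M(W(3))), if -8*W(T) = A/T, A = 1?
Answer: 820/3 ≈ 273.33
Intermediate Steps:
W(T) = -1/(8*T)
M(P) = ⅓
d(x) = -10 + 5*x
Y = 265 (Y = 211 + 54 = 265)
Y - d(M(W(3))) = 265 - (-10 + 5*(⅓)) = 265 - (-10 + 5/3) = 265 - 1*(-25/3) = 265 + 25/3 = 820/3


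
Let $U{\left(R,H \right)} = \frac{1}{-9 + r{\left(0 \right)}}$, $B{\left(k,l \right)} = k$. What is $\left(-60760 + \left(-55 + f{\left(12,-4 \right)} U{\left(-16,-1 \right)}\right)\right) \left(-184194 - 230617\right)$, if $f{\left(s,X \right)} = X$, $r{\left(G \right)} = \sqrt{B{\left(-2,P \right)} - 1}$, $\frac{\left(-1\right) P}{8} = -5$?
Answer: $\frac{176585872322}{7} - \frac{414811 i \sqrt{3}}{21} \approx 2.5227 \cdot 10^{10} - 34213.0 i$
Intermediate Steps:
$P = 40$ ($P = \left(-8\right) \left(-5\right) = 40$)
$r{\left(G \right)} = i \sqrt{3}$ ($r{\left(G \right)} = \sqrt{-2 - 1} = \sqrt{-3} = i \sqrt{3}$)
$U{\left(R,H \right)} = \frac{1}{-9 + i \sqrt{3}}$
$\left(-60760 + \left(-55 + f{\left(12,-4 \right)} U{\left(-16,-1 \right)}\right)\right) \left(-184194 - 230617\right) = \left(-60760 - \left(55 + 4 \left(- \frac{3}{28} - \frac{i \sqrt{3}}{84}\right)\right)\right) \left(-184194 - 230617\right) = \left(-60760 - \left(\frac{382}{7} - \frac{i \sqrt{3}}{21}\right)\right) \left(-414811\right) = \left(- \frac{425702}{7} + \frac{i \sqrt{3}}{21}\right) \left(-414811\right) = \frac{176585872322}{7} - \frac{414811 i \sqrt{3}}{21}$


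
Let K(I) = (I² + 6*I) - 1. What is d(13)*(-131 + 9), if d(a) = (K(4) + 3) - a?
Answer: -3538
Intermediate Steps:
K(I) = -1 + I² + 6*I
d(a) = 42 - a (d(a) = ((-1 + 4² + 6*4) + 3) - a = ((-1 + 16 + 24) + 3) - a = (39 + 3) - a = 42 - a)
d(13)*(-131 + 9) = (42 - 1*13)*(-131 + 9) = (42 - 13)*(-122) = 29*(-122) = -3538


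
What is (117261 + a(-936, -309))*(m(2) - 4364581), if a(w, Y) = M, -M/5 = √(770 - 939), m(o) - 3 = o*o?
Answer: -511794311814 + 283697310*I ≈ -5.1179e+11 + 2.837e+8*I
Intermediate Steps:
m(o) = 3 + o² (m(o) = 3 + o*o = 3 + o²)
M = -65*I (M = -5*√(770 - 939) = -65*I ≈ -65.0*I)
a(w, Y) = -65*I
(117261 + a(-936, -309))*(m(2) - 4364581) = (117261 - 65*I)*((3 + 2²) - 4364581) = (117261 - 65*I)*((3 + 4) - 4364581) = (117261 - 65*I)*(7 - 4364581) = (117261 - 65*I)*(-4364574) = -511794311814 + 283697310*I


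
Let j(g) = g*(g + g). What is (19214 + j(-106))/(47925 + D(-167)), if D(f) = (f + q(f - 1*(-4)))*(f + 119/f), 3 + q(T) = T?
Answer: 6961562/17330139 ≈ 0.40170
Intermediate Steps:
q(T) = -3 + T
j(g) = 2*g**2 (j(g) = g*(2*g) = 2*g**2)
D(f) = (1 + 2*f)*(f + 119/f) (D(f) = (f + (-3 + (f - 1*(-4))))*(f + 119/f) = (f + (-3 + (f + 4)))*(f + 119/f) = (f + (-3 + (4 + f)))*(f + 119/f) = (f + (1 + f))*(f + 119/f) = (1 + 2*f)*(f + 119/f))
(19214 + j(-106))/(47925 + D(-167)) = (19214 + 2*(-106)**2)/(47925 + (238 - 167 + 2*(-167)**2 + 119/(-167))) = (19214 + 2*11236)/(47925 + (238 - 167 + 2*27889 + 119*(-1/167))) = (19214 + 22472)/(47925 + (238 - 167 + 55778 - 119/167)) = 41686/(47925 + 9326664/167) = 41686/(17330139/167) = 41686*(167/17330139) = 6961562/17330139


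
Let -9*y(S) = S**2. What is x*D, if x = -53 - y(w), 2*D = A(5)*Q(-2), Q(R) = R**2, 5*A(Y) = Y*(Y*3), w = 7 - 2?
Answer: -4520/3 ≈ -1506.7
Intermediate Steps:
w = 5
A(Y) = 3*Y**2/5 (A(Y) = (Y*(Y*3))/5 = (Y*(3*Y))/5 = (3*Y**2)/5 = 3*Y**2/5)
D = 30 (D = (((3/5)*5**2)*(-2)**2)/2 = (((3/5)*25)*4)/2 = (15*4)/2 = (1/2)*60 = 30)
y(S) = -S**2/9
x = -452/9 (x = -53 - (-1)*5**2/9 = -53 - (-1)*25/9 = -53 - 1*(-25/9) = -53 + 25/9 = -452/9 ≈ -50.222)
x*D = -452/9*30 = -4520/3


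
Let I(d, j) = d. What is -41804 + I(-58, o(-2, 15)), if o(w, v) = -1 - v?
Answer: -41862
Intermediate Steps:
-41804 + I(-58, o(-2, 15)) = -41804 - 58 = -41862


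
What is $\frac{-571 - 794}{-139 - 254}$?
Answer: $\frac{455}{131} \approx 3.4733$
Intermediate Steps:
$\frac{-571 - 794}{-139 - 254} = \frac{1}{-393} \left(-1365\right) = \left(- \frac{1}{393}\right) \left(-1365\right) = \frac{455}{131}$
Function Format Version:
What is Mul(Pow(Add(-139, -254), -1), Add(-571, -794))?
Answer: Rational(455, 131) ≈ 3.4733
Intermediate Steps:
Mul(Pow(Add(-139, -254), -1), Add(-571, -794)) = Mul(Pow(-393, -1), -1365) = Mul(Rational(-1, 393), -1365) = Rational(455, 131)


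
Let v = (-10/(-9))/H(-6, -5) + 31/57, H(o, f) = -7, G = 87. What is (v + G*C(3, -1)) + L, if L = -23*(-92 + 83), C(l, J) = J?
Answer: 144101/1197 ≈ 120.39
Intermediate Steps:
v = 461/1197 (v = -10/(-9)/(-7) + 31/57 = -10*(-⅑)*(-⅐) + 31*(1/57) = (10/9)*(-⅐) + 31/57 = -10/63 + 31/57 = 461/1197 ≈ 0.38513)
L = 207 (L = -23*(-9) = 207)
(v + G*C(3, -1)) + L = (461/1197 + 87*(-1)) + 207 = (461/1197 - 87) + 207 = -103678/1197 + 207 = 144101/1197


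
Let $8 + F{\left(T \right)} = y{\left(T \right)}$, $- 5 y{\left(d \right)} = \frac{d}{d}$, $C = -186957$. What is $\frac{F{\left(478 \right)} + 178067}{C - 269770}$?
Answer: $- \frac{890294}{2283635} \approx -0.38986$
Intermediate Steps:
$y{\left(d \right)} = - \frac{1}{5}$ ($y{\left(d \right)} = - \frac{d \frac{1}{d}}{5} = \left(- \frac{1}{5}\right) 1 = - \frac{1}{5}$)
$F{\left(T \right)} = - \frac{41}{5}$ ($F{\left(T \right)} = -8 - \frac{1}{5} = - \frac{41}{5}$)
$\frac{F{\left(478 \right)} + 178067}{C - 269770} = \frac{- \frac{41}{5} + 178067}{-186957 - 269770} = \frac{890294}{5 \left(-456727\right)} = \frac{890294}{5} \left(- \frac{1}{456727}\right) = - \frac{890294}{2283635}$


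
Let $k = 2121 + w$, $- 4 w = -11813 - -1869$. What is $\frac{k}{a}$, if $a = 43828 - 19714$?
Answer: $\frac{4607}{24114} \approx 0.19105$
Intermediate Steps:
$w = 2486$ ($w = - \frac{-11813 - -1869}{4} = - \frac{-11813 + 1869}{4} = \left(- \frac{1}{4}\right) \left(-9944\right) = 2486$)
$a = 24114$
$k = 4607$ ($k = 2121 + 2486 = 4607$)
$\frac{k}{a} = \frac{4607}{24114}$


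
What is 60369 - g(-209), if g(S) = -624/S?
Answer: 12616497/209 ≈ 60366.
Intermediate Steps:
60369 - g(-209) = 60369 - (-624)/(-209) = 60369 - (-624)*(-1)/209 = 60369 - 1*624/209 = 60369 - 624/209 = 12616497/209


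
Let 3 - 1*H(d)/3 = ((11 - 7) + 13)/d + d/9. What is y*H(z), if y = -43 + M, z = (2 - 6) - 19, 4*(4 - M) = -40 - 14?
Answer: -22151/46 ≈ -481.54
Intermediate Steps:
M = 35/2 (M = 4 - (-40 - 14)/4 = 4 - 1/4*(-54) = 4 + 27/2 = 35/2 ≈ 17.500)
z = -23 (z = -4 - 19 = -23)
y = -51/2 (y = -43 + 35/2 = -51/2 ≈ -25.500)
H(d) = 9 - 51/d - d/3 (H(d) = 9 - 3*(((11 - 7) + 13)/d + d/9) = 9 - 3*((4 + 13)/d + d*(1/9)) = 9 - 3*(17/d + d/9) = 9 + (-51/d - d/3) = 9 - 51/d - d/3)
y*H(z) = -51*(9 - 51/(-23) - 1/3*(-23))/2 = -51*(9 - 51*(-1/23) + 23/3)/2 = -51*(9 + 51/23 + 23/3)/2 = -51/2*1303/69 = -22151/46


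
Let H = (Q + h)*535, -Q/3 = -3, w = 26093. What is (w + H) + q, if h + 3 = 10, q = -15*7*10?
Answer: 33603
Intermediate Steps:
Q = 9 (Q = -3*(-3) = 9)
q = -1050 (q = -105*10 = -1050)
h = 7 (h = -3 + 10 = 7)
H = 8560 (H = (9 + 7)*535 = 16*535 = 8560)
(w + H) + q = (26093 + 8560) - 1050 = 34653 - 1050 = 33603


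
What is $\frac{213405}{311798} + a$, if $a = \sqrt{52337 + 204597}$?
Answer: $\frac{213405}{311798} + \sqrt{256934} \approx 507.57$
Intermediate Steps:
$a = \sqrt{256934} \approx 506.89$
$\frac{213405}{311798} + a = \frac{213405}{311798} + \sqrt{256934}$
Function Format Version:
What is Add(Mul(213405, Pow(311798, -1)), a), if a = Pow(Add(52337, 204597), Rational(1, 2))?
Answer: Add(Rational(213405, 311798), Pow(256934, Rational(1, 2))) ≈ 507.57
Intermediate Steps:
a = Pow(256934, Rational(1, 2)) ≈ 506.89
Add(Mul(213405, Pow(311798, -1)), a) = Add(Mul(213405, Pow(311798, -1)), Pow(256934, Rational(1, 2))) = Add(Mul(213405, Rational(1, 311798)), Pow(256934, Rational(1, 2))) = Add(Rational(213405, 311798), Pow(256934, Rational(1, 2)))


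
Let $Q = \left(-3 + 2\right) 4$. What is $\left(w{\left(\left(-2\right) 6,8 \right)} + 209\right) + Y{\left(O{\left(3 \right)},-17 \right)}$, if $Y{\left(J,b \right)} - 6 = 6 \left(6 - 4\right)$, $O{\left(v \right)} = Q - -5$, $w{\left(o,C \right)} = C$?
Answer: $235$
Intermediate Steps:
$Q = -4$ ($Q = \left(-1\right) 4 = -4$)
$O{\left(v \right)} = 1$ ($O{\left(v \right)} = -4 - -5 = -4 + 5 = 1$)
$Y{\left(J,b \right)} = 18$ ($Y{\left(J,b \right)} = 6 + 6 \left(6 - 4\right) = 6 + 6 \cdot 2 = 6 + 12 = 18$)
$\left(w{\left(\left(-2\right) 6,8 \right)} + 209\right) + Y{\left(O{\left(3 \right)},-17 \right)} = \left(8 + 209\right) + 18 = 217 + 18 = 235$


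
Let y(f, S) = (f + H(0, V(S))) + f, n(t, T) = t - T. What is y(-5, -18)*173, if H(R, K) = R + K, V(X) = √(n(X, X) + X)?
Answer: -1730 + 519*I*√2 ≈ -1730.0 + 733.98*I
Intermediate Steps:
V(X) = √X (V(X) = √((X - X) + X) = √(0 + X) = √X)
H(R, K) = K + R
y(f, S) = √S + 2*f (y(f, S) = (f + (√S + 0)) + f = (f + √S) + f = √S + 2*f)
y(-5, -18)*173 = (√(-18) + 2*(-5))*173 = (3*I*√2 - 10)*173 = (-10 + 3*I*√2)*173 = -1730 + 519*I*√2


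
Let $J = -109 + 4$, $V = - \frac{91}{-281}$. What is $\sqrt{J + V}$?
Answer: $\frac{i \sqrt{8265334}}{281} \approx 10.231 i$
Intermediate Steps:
$V = \frac{91}{281}$ ($V = \left(-91\right) \left(- \frac{1}{281}\right) = \frac{91}{281} \approx 0.32384$)
$J = -105$
$\sqrt{J + V} = \sqrt{-105 + \frac{91}{281}} = \sqrt{- \frac{29414}{281}} = \frac{i \sqrt{8265334}}{281}$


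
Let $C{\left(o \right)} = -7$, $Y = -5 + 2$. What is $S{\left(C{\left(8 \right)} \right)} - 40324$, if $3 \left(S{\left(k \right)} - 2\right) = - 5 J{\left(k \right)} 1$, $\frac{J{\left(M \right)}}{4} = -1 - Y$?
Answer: $- \frac{121006}{3} \approx -40335.0$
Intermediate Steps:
$Y = -3$
$J{\left(M \right)} = 8$ ($J{\left(M \right)} = 4 \left(-1 - -3\right) = 4 \left(-1 + 3\right) = 4 \cdot 2 = 8$)
$S{\left(k \right)} = - \frac{34}{3}$ ($S{\left(k \right)} = 2 + \frac{\left(-5\right) 8 \cdot 1}{3} = 2 + \frac{\left(-40\right) 1}{3} = 2 + \frac{1}{3} \left(-40\right) = 2 - \frac{40}{3} = - \frac{34}{3}$)
$S{\left(C{\left(8 \right)} \right)} - 40324 = - \frac{34}{3} - 40324 = - \frac{121006}{3}$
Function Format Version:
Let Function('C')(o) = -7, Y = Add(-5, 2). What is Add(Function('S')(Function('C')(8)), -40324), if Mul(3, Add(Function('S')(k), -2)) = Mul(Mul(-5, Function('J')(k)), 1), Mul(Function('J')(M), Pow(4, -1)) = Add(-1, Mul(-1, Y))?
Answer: Rational(-121006, 3) ≈ -40335.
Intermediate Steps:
Y = -3
Function('J')(M) = 8 (Function('J')(M) = Mul(4, Add(-1, Mul(-1, -3))) = Mul(4, Add(-1, 3)) = Mul(4, 2) = 8)
Function('S')(k) = Rational(-34, 3) (Function('S')(k) = Add(2, Mul(Rational(1, 3), Mul(Mul(-5, 8), 1))) = Add(2, Mul(Rational(1, 3), Mul(-40, 1))) = Add(2, Mul(Rational(1, 3), -40)) = Add(2, Rational(-40, 3)) = Rational(-34, 3))
Add(Function('S')(Function('C')(8)), -40324) = Add(Rational(-34, 3), -40324) = Rational(-121006, 3)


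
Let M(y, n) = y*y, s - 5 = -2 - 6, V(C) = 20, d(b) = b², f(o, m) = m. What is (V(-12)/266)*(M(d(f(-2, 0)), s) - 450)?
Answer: -4500/133 ≈ -33.835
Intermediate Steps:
s = -3 (s = 5 + (-2 - 6) = 5 - 8 = -3)
M(y, n) = y²
(V(-12)/266)*(M(d(f(-2, 0)), s) - 450) = (20/266)*((0²)² - 450) = (20*(1/266))*(0² - 450) = 10*(0 - 450)/133 = (10/133)*(-450) = -4500/133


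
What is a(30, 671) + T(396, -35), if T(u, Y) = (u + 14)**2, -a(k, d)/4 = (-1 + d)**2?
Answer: -1627500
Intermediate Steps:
a(k, d) = -4*(-1 + d)**2
T(u, Y) = (14 + u)**2
a(30, 671) + T(396, -35) = -4*(-1 + 671)**2 + (14 + 396)**2 = -4*670**2 + 410**2 = -4*448900 + 168100 = -1795600 + 168100 = -1627500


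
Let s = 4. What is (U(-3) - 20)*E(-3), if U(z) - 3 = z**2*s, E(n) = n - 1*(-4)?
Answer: 19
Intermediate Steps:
E(n) = 4 + n (E(n) = n + 4 = 4 + n)
U(z) = 3 + 4*z**2 (U(z) = 3 + z**2*4 = 3 + 4*z**2)
(U(-3) - 20)*E(-3) = ((3 + 4*(-3)**2) - 20)*(4 - 3) = ((3 + 4*9) - 20)*1 = ((3 + 36) - 20)*1 = (39 - 20)*1 = 19*1 = 19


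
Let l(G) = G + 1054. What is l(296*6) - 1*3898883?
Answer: -3896053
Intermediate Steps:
l(G) = 1054 + G
l(296*6) - 1*3898883 = (1054 + 296*6) - 1*3898883 = (1054 + 1776) - 3898883 = 2830 - 3898883 = -3896053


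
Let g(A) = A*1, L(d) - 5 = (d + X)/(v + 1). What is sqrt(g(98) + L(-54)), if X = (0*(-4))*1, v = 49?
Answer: 14*sqrt(13)/5 ≈ 10.096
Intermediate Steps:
X = 0 (X = 0*1 = 0)
L(d) = 5 + d/50 (L(d) = 5 + (d + 0)/(49 + 1) = 5 + d/50)
g(A) = A
sqrt(g(98) + L(-54)) = sqrt(98 + (5 + (1/50)*(-54))) = sqrt(98 + (5 - 27/25)) = sqrt(98 + 98/25) = sqrt(2548/25) = 14*sqrt(13)/5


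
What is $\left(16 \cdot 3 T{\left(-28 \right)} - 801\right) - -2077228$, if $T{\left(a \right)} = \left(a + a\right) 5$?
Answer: $2062987$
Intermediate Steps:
$T{\left(a \right)} = 10 a$ ($T{\left(a \right)} = 2 a 5 = 10 a$)
$\left(16 \cdot 3 T{\left(-28 \right)} - 801\right) - -2077228 = \left(16 \cdot 3 \cdot 10 \left(-28\right) - 801\right) - -2077228 = \left(48 \left(-280\right) - 801\right) + 2077228 = \left(-13440 - 801\right) + 2077228 = -14241 + 2077228 = 2062987$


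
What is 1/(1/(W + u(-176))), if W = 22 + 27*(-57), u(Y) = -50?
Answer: -1567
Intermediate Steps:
W = -1517 (W = 22 - 1539 = -1517)
1/(1/(W + u(-176))) = 1/(1/(-1517 - 50)) = 1/(1/(-1567)) = 1/(-1/1567) = -1567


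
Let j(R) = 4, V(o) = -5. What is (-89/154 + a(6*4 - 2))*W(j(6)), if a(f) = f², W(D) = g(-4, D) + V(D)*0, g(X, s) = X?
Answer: -148894/77 ≈ -1933.7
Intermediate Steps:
W(D) = -4 (W(D) = -4 - 5*0 = -4 + 0 = -4)
(-89/154 + a(6*4 - 2))*W(j(6)) = (-89/154 + (6*4 - 2)²)*(-4) = (-89*1/154 + (24 - 2)²)*(-4) = (-89/154 + 22²)*(-4) = (-89/154 + 484)*(-4) = (74447/154)*(-4) = -148894/77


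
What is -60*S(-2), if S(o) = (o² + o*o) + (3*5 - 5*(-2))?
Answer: -1980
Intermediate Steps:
S(o) = 25 + 2*o² (S(o) = (o² + o²) + (15 + 10) = 2*o² + 25 = 25 + 2*o²)
-60*S(-2) = -60*(25 + 2*(-2)²) = -60*(25 + 2*4) = -60*(25 + 8) = -60*33 = -1980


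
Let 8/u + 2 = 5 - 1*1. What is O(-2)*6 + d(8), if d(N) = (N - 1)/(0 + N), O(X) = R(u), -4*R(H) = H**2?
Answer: -185/8 ≈ -23.125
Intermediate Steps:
u = 4 (u = 8/(-2 + (5 - 1*1)) = 8/(-2 + (5 - 1)) = 8/(-2 + 4) = 8/2 = 8*(1/2) = 4)
R(H) = -H**2/4
O(X) = -4 (O(X) = -1/4*4**2 = -1/4*16 = -4)
d(N) = (-1 + N)/N
O(-2)*6 + d(8) = -4*6 + (-1 + 8)/8 = -24 + (1/8)*7 = -24 + 7/8 = -185/8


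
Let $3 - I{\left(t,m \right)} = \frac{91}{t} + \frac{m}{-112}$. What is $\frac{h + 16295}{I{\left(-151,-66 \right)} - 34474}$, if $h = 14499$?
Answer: $- \frac{260394064}{291486663} \approx -0.89333$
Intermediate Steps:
$I{\left(t,m \right)} = 3 - \frac{91}{t} + \frac{m}{112}$ ($I{\left(t,m \right)} = 3 - \left(\frac{91}{t} + \frac{m}{-112}\right) = 3 - \left(\frac{91}{t} + m \left(- \frac{1}{112}\right)\right) = 3 - \left(\frac{91}{t} - \frac{m}{112}\right) = 3 + \left(- \frac{91}{t} + \frac{m}{112}\right) = 3 - \frac{91}{t} + \frac{m}{112}$)
$\frac{h + 16295}{I{\left(-151,-66 \right)} - 34474} = \frac{14499 + 16295}{\left(3 - \frac{91}{-151} + \frac{1}{112} \left(-66\right)\right) - 34474} = \frac{30794}{\left(3 - - \frac{91}{151} - \frac{33}{56}\right) - 34474} = \frac{30794}{\left(3 + \frac{91}{151} - \frac{33}{56}\right) - 34474} = \frac{30794}{\frac{25481}{8456} - 34474} = \frac{30794}{- \frac{291486663}{8456}} = 30794 \left(- \frac{8456}{291486663}\right) = - \frac{260394064}{291486663}$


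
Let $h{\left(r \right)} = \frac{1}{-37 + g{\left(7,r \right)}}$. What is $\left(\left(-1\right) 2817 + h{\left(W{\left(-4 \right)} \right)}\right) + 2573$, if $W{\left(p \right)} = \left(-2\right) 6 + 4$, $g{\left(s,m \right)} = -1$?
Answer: $- \frac{9273}{38} \approx -244.03$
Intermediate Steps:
$W{\left(p \right)} = -8$ ($W{\left(p \right)} = -12 + 4 = -8$)
$h{\left(r \right)} = - \frac{1}{38}$ ($h{\left(r \right)} = \frac{1}{-37 - 1} = \frac{1}{-38} = - \frac{1}{38}$)
$\left(\left(-1\right) 2817 + h{\left(W{\left(-4 \right)} \right)}\right) + 2573 = \left(\left(-1\right) 2817 - \frac{1}{38}\right) + 2573 = \left(-2817 - \frac{1}{38}\right) + 2573 = - \frac{107047}{38} + 2573 = - \frac{9273}{38}$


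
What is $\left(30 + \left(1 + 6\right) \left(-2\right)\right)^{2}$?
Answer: $256$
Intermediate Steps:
$\left(30 + \left(1 + 6\right) \left(-2\right)\right)^{2} = \left(30 + 7 \left(-2\right)\right)^{2} = \left(30 - 14\right)^{2} = 16^{2} = 256$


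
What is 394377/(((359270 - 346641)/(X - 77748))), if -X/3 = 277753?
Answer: -359280207639/12629 ≈ -2.8449e+7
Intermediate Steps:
X = -833259 (X = -3*277753 = -833259)
394377/(((359270 - 346641)/(X - 77748))) = 394377/(((359270 - 346641)/(-833259 - 77748))) = 394377/((12629/(-911007))) = 394377/((12629*(-1/911007))) = 394377/(-12629/911007) = 394377*(-911007/12629) = -359280207639/12629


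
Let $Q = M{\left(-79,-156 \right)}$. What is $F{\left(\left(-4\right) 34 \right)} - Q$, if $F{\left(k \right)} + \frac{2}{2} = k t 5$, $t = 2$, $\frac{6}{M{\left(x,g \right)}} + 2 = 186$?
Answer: $- \frac{125215}{92} \approx -1361.0$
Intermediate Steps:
$M{\left(x,g \right)} = \frac{3}{92}$ ($M{\left(x,g \right)} = \frac{6}{-2 + 186} = \frac{6}{184} = 6 \cdot \frac{1}{184} = \frac{3}{92}$)
$Q = \frac{3}{92} \approx 0.032609$
$F{\left(k \right)} = -1 + 10 k$ ($F{\left(k \right)} = -1 + k 2 \cdot 5 = -1 + 2 k 5 = -1 + 10 k$)
$F{\left(\left(-4\right) 34 \right)} - Q = \left(-1 + 10 \left(\left(-4\right) 34\right)\right) - \frac{3}{92} = \left(-1 + 10 \left(-136\right)\right) - \frac{3}{92} = \left(-1 - 1360\right) - \frac{3}{92} = -1361 - \frac{3}{92} = - \frac{125215}{92}$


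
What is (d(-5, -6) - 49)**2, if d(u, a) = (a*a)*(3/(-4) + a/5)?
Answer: 355216/25 ≈ 14209.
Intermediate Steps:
d(u, a) = a**2*(-3/4 + a/5) (d(u, a) = a**2*(3*(-1/4) + a*(1/5)) = a**2*(-3/4 + a/5))
(d(-5, -6) - 49)**2 = ((1/20)*(-6)**2*(-15 + 4*(-6)) - 49)**2 = ((1/20)*36*(-15 - 24) - 49)**2 = ((1/20)*36*(-39) - 49)**2 = (-351/5 - 49)**2 = (-596/5)**2 = 355216/25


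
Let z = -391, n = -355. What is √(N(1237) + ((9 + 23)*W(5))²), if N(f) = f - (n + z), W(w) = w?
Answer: √27583 ≈ 166.08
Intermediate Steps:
N(f) = 746 + f (N(f) = f - (-355 - 391) = f - 1*(-746) = f + 746 = 746 + f)
√(N(1237) + ((9 + 23)*W(5))²) = √((746 + 1237) + ((9 + 23)*5)²) = √(1983 + (32*5)²) = √(1983 + 160²) = √(1983 + 25600) = √27583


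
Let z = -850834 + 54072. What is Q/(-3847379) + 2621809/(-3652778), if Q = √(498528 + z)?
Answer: -2621809/3652778 - I*√298234/3847379 ≈ -0.71776 - 0.00014194*I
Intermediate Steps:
z = -796762
Q = I*√298234 (Q = √(498528 - 796762) = √(-298234) = I*√298234 ≈ 546.11*I)
Q/(-3847379) + 2621809/(-3652778) = (I*√298234)/(-3847379) + 2621809/(-3652778) = (I*√298234)*(-1/3847379) + 2621809*(-1/3652778) = -I*√298234/3847379 - 2621809/3652778 = -2621809/3652778 - I*√298234/3847379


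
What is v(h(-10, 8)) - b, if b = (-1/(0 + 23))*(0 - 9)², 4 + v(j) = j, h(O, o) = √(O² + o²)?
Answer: -11/23 + 2*√41 ≈ 12.328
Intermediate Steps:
v(j) = -4 + j
b = -81/23 (b = -1/23*(-9)² = -1*1/23*81 = -1/23*81 = -81/23 ≈ -3.5217)
v(h(-10, 8)) - b = (-4 + √((-10)² + 8²)) - 1*(-81/23) = (-4 + √(100 + 64)) + 81/23 = (-4 + √164) + 81/23 = (-4 + 2*√41) + 81/23 = -11/23 + 2*√41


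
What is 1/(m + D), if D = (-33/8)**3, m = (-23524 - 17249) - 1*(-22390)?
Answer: -512/9448033 ≈ -5.4191e-5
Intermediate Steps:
m = -18383 (m = -40773 + 22390 = -18383)
D = -35937/512 (D = (-33*1/8)**3 = (-33/8)**3 = -35937/512 ≈ -70.189)
1/(m + D) = 1/(-18383 - 35937/512) = 1/(-9448033/512) = -512/9448033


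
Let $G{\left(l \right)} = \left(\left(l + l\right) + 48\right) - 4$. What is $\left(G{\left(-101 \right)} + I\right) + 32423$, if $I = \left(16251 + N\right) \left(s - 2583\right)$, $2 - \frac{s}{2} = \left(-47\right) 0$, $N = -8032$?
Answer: $-21164536$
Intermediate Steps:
$s = 4$ ($s = 4 - 2 \left(\left(-47\right) 0\right) = 4 - 0 = 4 + 0 = 4$)
$G{\left(l \right)} = 44 + 2 l$ ($G{\left(l \right)} = \left(2 l + 48\right) - 4 = \left(48 + 2 l\right) - 4 = 44 + 2 l$)
$I = -21196801$ ($I = \left(16251 - 8032\right) \left(4 - 2583\right) = 8219 \left(-2579\right) = -21196801$)
$\left(G{\left(-101 \right)} + I\right) + 32423 = \left(\left(44 + 2 \left(-101\right)\right) - 21196801\right) + 32423 = \left(\left(44 - 202\right) - 21196801\right) + 32423 = \left(-158 - 21196801\right) + 32423 = -21196959 + 32423 = -21164536$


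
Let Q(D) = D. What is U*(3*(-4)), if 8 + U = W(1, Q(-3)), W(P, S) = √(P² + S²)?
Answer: 96 - 12*√10 ≈ 58.053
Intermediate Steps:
U = -8 + √10 (U = -8 + √(1² + (-3)²) = -8 + √(1 + 9) = -8 + √10 ≈ -4.8377)
U*(3*(-4)) = (-8 + √10)*(3*(-4)) = (-8 + √10)*(-12) = 96 - 12*√10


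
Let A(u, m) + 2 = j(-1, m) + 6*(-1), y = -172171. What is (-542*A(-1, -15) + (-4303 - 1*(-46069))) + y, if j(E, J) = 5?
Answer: -128779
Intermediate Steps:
A(u, m) = -3 (A(u, m) = -2 + (5 + 6*(-1)) = -2 + (5 - 6) = -2 - 1 = -3)
(-542*A(-1, -15) + (-4303 - 1*(-46069))) + y = (-542*(-3) + (-4303 - 1*(-46069))) - 172171 = (1626 + (-4303 + 46069)) - 172171 = (1626 + 41766) - 172171 = 43392 - 172171 = -128779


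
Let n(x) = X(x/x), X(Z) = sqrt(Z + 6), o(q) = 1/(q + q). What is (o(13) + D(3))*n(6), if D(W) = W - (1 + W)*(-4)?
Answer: 495*sqrt(7)/26 ≈ 50.371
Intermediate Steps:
o(q) = 1/(2*q)
X(Z) = sqrt(6 + Z)
n(x) = sqrt(7) (n(x) = sqrt(6 + x/x) = sqrt(6 + 1) = sqrt(7))
D(W) = 4 + 5*W (D(W) = W - (-4 - 4*W) = W + (4 + 4*W) = 4 + 5*W)
(o(13) + D(3))*n(6) = ((1/2)/13 + (4 + 5*3))*sqrt(7) = ((1/2)*(1/13) + (4 + 15))*sqrt(7) = (1/26 + 19)*sqrt(7) = 495*sqrt(7)/26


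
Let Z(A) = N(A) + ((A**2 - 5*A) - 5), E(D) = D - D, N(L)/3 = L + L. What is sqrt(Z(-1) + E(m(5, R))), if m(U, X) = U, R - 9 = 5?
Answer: I*sqrt(5) ≈ 2.2361*I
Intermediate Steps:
N(L) = 6*L (N(L) = 3*(L + L) = 3*(2*L) = 6*L)
R = 14 (R = 9 + 5 = 14)
E(D) = 0
Z(A) = -5 + A + A**2 (Z(A) = 6*A + ((A**2 - 5*A) - 5) = 6*A + (-5 + A**2 - 5*A) = -5 + A + A**2)
sqrt(Z(-1) + E(m(5, R))) = sqrt((-5 - 1 + (-1)**2) + 0) = sqrt((-5 - 1 + 1) + 0) = sqrt(-5 + 0) = sqrt(-5) = I*sqrt(5)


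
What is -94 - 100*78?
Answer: -7894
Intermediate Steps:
-94 - 100*78 = -94 - 7800 = -7894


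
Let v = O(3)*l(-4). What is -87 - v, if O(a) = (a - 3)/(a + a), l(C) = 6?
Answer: -87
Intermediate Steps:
O(a) = (-3 + a)/(2*a) (O(a) = (-3 + a)/((2*a)) = (-3 + a)*(1/(2*a)) = (-3 + a)/(2*a))
v = 0 (v = ((½)*(-3 + 3)/3)*6 = ((½)*(⅓)*0)*6 = 0*6 = 0)
-87 - v = -87 - 1*0 = -87 + 0 = -87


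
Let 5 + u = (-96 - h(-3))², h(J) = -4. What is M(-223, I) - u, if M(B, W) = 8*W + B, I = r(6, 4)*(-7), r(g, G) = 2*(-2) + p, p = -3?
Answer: -8290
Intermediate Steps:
r(g, G) = -7 (r(g, G) = 2*(-2) - 3 = -4 - 3 = -7)
I = 49 (I = -7*(-7) = 49)
M(B, W) = B + 8*W
u = 8459 (u = -5 + (-96 - 1*(-4))² = -5 + (-96 + 4)² = -5 + (-92)² = -5 + 8464 = 8459)
M(-223, I) - u = (-223 + 8*49) - 1*8459 = (-223 + 392) - 8459 = 169 - 8459 = -8290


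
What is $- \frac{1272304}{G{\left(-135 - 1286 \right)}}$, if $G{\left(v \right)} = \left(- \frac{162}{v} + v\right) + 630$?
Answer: $\frac{1807943984}{1123849} \approx 1608.7$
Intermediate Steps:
$G{\left(v \right)} = 630 + v - \frac{162}{v}$ ($G{\left(v \right)} = \left(v - \frac{162}{v}\right) + 630 = 630 + v - \frac{162}{v}$)
$- \frac{1272304}{G{\left(-135 - 1286 \right)}} = - \frac{1272304}{630 - 1421 - \frac{162}{-135 - 1286}} = - \frac{1272304}{630 - 1421 - \frac{162}{-1421}} = - \frac{1272304}{630 - 1421 - - \frac{162}{1421}} = - \frac{1272304}{630 - 1421 + \frac{162}{1421}} = - \frac{1272304}{- \frac{1123849}{1421}} = \left(-1272304\right) \left(- \frac{1421}{1123849}\right) = \frac{1807943984}{1123849}$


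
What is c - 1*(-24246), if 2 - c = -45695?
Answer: 69943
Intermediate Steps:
c = 45697 (c = 2 - 1*(-45695) = 2 + 45695 = 45697)
c - 1*(-24246) = 45697 - 1*(-24246) = 45697 + 24246 = 69943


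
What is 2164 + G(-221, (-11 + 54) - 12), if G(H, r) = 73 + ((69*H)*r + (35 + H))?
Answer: -470668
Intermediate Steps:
G(H, r) = 108 + H + 69*H*r (G(H, r) = 73 + (69*H*r + (35 + H)) = 73 + (35 + H + 69*H*r) = 108 + H + 69*H*r)
2164 + G(-221, (-11 + 54) - 12) = 2164 + (108 - 221 + 69*(-221)*((-11 + 54) - 12)) = 2164 + (108 - 221 + 69*(-221)*(43 - 12)) = 2164 + (108 - 221 + 69*(-221)*31) = 2164 + (108 - 221 - 472719) = 2164 - 472832 = -470668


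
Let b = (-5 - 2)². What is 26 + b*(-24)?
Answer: -1150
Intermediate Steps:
b = 49 (b = (-7)² = 49)
26 + b*(-24) = 26 + 49*(-24) = 26 - 1176 = -1150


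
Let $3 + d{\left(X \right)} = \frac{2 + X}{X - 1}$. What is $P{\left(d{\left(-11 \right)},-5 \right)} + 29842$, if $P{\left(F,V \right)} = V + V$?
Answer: $29832$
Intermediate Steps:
$d{\left(X \right)} = -3 + \frac{2 + X}{-1 + X}$ ($d{\left(X \right)} = -3 + \frac{2 + X}{X - 1} = -3 + \frac{2 + X}{-1 + X}$)
$P{\left(F,V \right)} = 2 V$
$P{\left(d{\left(-11 \right)},-5 \right)} + 29842 = 2 \left(-5\right) + 29842 = -10 + 29842 = 29832$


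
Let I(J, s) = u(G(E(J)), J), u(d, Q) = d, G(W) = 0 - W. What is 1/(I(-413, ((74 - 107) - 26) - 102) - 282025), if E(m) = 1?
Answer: -1/282026 ≈ -3.5458e-6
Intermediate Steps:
G(W) = -W
I(J, s) = -1 (I(J, s) = -1*1 = -1)
1/(I(-413, ((74 - 107) - 26) - 102) - 282025) = 1/(-1 - 282025) = 1/(-282026) = -1/282026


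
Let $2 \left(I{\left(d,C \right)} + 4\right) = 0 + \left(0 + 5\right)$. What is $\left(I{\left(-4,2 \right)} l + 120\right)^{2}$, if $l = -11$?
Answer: $\frac{74529}{4} \approx 18632.0$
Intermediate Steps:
$I{\left(d,C \right)} = - \frac{3}{2}$ ($I{\left(d,C \right)} = -4 + \frac{0 + \left(0 + 5\right)}{2} = -4 + \frac{0 + 5}{2} = -4 + \frac{1}{2} \cdot 5 = -4 + \frac{5}{2} = - \frac{3}{2}$)
$\left(I{\left(-4,2 \right)} l + 120\right)^{2} = \left(\left(- \frac{3}{2}\right) \left(-11\right) + 120\right)^{2} = \left(\frac{33}{2} + 120\right)^{2} = \left(\frac{273}{2}\right)^{2} = \frac{74529}{4}$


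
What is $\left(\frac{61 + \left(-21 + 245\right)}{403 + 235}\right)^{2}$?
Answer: $\frac{81225}{407044} \approx 0.19955$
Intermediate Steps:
$\left(\frac{61 + \left(-21 + 245\right)}{403 + 235}\right)^{2} = \left(\frac{61 + 224}{638}\right)^{2} = \left(285 \cdot \frac{1}{638}\right)^{2} = \left(\frac{285}{638}\right)^{2} = \frac{81225}{407044}$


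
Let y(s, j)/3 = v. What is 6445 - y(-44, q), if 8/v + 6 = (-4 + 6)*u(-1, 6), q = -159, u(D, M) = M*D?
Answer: 19339/3 ≈ 6446.3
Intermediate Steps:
u(D, M) = D*M
v = -4/9 (v = 8/(-6 + (-4 + 6)*(-1*6)) = 8/(-6 + 2*(-6)) = 8/(-6 - 12) = 8/(-18) = 8*(-1/18) = -4/9 ≈ -0.44444)
y(s, j) = -4/3 (y(s, j) = 3*(-4/9) = -4/3)
6445 - y(-44, q) = 6445 - 1*(-4/3) = 6445 + 4/3 = 19339/3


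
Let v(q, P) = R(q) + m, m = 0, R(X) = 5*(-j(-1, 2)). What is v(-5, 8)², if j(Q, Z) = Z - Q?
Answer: 225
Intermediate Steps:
R(X) = -15 (R(X) = 5*(-(2 - 1*(-1))) = 5*(-(2 + 1)) = 5*(-1*3) = 5*(-3) = -15)
v(q, P) = -15 (v(q, P) = -15 + 0 = -15)
v(-5, 8)² = (-15)² = 225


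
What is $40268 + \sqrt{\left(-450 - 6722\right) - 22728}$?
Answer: $40268 + 10 i \sqrt{299} \approx 40268.0 + 172.92 i$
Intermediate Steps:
$40268 + \sqrt{\left(-450 - 6722\right) - 22728} = 40268 + \sqrt{-7172 - 22728} = 40268 + \sqrt{-29900} = 40268 + 10 i \sqrt{299}$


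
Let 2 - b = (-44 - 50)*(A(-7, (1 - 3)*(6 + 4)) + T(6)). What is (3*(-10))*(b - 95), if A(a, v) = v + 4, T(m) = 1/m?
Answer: 47440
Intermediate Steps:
A(a, v) = 4 + v
b = -4459/3 (b = 2 - (-44 - 50)*((4 + (1 - 3)*(6 + 4)) + 1/6) = 2 - (-94)*((4 - 2*10) + ⅙) = 2 - (-94)*((4 - 20) + ⅙) = 2 - (-94)*(-16 + ⅙) = 2 - (-94)*(-95)/6 = 2 - 1*4465/3 = 2 - 4465/3 = -4459/3 ≈ -1486.3)
(3*(-10))*(b - 95) = (3*(-10))*(-4459/3 - 95) = -30*(-4744/3) = 47440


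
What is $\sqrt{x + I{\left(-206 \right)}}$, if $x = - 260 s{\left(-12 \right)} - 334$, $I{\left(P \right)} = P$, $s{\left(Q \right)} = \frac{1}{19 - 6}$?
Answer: $4 i \sqrt{35} \approx 23.664 i$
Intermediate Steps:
$s{\left(Q \right)} = \frac{1}{13}$
$x = -354$ ($x = \left(-260\right) \frac{1}{13} - 334 = -20 - 334 = -354$)
$\sqrt{x + I{\left(-206 \right)}} = \sqrt{-354 - 206} = \sqrt{-560} = 4 i \sqrt{35}$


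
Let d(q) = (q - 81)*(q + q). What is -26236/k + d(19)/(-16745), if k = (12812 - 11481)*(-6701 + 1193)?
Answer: 260463331/1805295195 ≈ 0.14428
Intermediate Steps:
d(q) = 2*q*(-81 + q) (d(q) = (-81 + q)*(2*q) = 2*q*(-81 + q))
k = -7331148 (k = 1331*(-5508) = -7331148)
-26236/k + d(19)/(-16745) = -26236/(-7331148) + (2*19*(-81 + 19))/(-16745) = -26236*(-1/7331148) + (2*19*(-62))*(-1/16745) = 6559/1832787 - 2356*(-1/16745) = 6559/1832787 + 2356/16745 = 260463331/1805295195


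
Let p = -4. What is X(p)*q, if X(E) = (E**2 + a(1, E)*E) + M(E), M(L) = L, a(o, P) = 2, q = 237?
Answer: 948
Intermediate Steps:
X(E) = E**2 + 3*E (X(E) = (E**2 + 2*E) + E = E**2 + 3*E)
X(p)*q = -4*(3 - 4)*237 = -4*(-1)*237 = 4*237 = 948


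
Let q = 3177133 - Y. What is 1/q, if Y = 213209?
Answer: 1/2963924 ≈ 3.3739e-7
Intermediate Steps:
q = 2963924 (q = 3177133 - 1*213209 = 3177133 - 213209 = 2963924)
1/q = 1/2963924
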